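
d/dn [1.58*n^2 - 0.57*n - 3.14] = 3.16*n - 0.57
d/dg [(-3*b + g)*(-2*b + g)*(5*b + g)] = -19*b^2 + 3*g^2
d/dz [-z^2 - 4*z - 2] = -2*z - 4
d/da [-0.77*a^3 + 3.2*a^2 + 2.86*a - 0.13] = -2.31*a^2 + 6.4*a + 2.86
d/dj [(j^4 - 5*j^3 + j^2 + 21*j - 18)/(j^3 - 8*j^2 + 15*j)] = (j^4 - 10*j^3 + 15*j^2 - 12*j + 30)/(j^2*(j^2 - 10*j + 25))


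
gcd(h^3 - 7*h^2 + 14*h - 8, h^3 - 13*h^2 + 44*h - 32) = h^2 - 5*h + 4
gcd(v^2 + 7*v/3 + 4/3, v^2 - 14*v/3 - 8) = v + 4/3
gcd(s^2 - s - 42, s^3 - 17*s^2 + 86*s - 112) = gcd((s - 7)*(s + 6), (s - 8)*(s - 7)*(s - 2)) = s - 7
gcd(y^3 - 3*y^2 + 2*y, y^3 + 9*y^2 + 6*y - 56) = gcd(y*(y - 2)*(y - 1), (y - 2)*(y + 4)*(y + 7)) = y - 2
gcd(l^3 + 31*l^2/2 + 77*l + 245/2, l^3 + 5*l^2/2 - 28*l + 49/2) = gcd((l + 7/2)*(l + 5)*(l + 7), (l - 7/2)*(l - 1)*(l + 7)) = l + 7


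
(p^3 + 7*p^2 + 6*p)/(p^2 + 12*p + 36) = p*(p + 1)/(p + 6)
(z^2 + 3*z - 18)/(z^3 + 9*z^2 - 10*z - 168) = (z - 3)/(z^2 + 3*z - 28)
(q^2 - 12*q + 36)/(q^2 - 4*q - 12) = (q - 6)/(q + 2)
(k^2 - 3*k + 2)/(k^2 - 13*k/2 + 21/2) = 2*(k^2 - 3*k + 2)/(2*k^2 - 13*k + 21)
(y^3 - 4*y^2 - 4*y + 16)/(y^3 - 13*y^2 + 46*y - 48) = (y^2 - 2*y - 8)/(y^2 - 11*y + 24)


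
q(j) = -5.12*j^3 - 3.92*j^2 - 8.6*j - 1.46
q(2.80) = -168.67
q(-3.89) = 274.06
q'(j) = -15.36*j^2 - 7.84*j - 8.6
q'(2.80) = -150.97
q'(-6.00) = -514.52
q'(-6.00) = -514.52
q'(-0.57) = -9.12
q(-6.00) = 1014.94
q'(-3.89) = -210.53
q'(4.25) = -319.36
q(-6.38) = 1223.48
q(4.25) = -501.86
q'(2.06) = -89.93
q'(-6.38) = -583.80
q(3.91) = -401.07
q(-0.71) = 4.50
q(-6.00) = 1014.94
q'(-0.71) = -10.78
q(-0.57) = 3.12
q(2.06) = -80.57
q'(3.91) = -274.08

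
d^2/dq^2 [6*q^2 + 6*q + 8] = 12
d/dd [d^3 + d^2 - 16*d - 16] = 3*d^2 + 2*d - 16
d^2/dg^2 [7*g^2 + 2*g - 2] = 14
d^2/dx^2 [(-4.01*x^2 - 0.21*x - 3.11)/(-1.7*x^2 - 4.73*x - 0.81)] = (-63.27502*x^3 + 20.79678*x^2 + 148.31004*x + 134.247274)/(4.913*x^6 + 41.0091*x^5 + 121.12449*x^4 + 144.903077*x^3 + 57.712257*x^2 + 9.310059*x + 0.531441)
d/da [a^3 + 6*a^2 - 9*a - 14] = 3*a^2 + 12*a - 9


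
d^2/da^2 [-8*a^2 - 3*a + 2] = -16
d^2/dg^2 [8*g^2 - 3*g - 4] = 16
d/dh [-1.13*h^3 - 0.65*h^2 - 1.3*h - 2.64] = -3.39*h^2 - 1.3*h - 1.3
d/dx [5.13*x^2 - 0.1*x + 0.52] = 10.26*x - 0.1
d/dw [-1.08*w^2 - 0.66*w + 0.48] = -2.16*w - 0.66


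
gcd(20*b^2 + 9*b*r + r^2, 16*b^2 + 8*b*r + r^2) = 4*b + r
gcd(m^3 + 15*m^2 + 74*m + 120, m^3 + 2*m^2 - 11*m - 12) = m + 4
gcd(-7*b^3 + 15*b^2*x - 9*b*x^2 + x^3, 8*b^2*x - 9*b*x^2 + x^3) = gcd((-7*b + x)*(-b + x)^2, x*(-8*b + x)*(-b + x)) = -b + x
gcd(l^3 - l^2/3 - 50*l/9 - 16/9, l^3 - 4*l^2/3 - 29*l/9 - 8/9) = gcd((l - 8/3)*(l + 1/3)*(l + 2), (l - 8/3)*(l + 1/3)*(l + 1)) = l^2 - 7*l/3 - 8/9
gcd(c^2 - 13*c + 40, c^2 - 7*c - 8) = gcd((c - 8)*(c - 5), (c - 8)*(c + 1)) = c - 8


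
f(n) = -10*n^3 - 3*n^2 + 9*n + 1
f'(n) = -30*n^2 - 6*n + 9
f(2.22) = -103.22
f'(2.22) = -152.17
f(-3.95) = 534.94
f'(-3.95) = -435.38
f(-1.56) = 17.62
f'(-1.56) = -54.65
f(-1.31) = 6.54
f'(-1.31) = -34.62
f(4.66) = -1034.15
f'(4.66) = -670.43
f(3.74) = -530.44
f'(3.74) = -433.07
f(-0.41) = -2.51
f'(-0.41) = 6.42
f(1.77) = -47.92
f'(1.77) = -95.61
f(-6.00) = 1999.00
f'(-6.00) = -1035.00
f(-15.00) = 32941.00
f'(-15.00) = -6651.00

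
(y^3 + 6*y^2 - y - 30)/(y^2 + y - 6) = y + 5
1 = 1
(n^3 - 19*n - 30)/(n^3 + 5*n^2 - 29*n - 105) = (n + 2)/(n + 7)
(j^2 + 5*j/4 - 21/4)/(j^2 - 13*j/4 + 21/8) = 2*(j + 3)/(2*j - 3)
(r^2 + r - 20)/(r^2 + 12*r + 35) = (r - 4)/(r + 7)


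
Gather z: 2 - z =2 - z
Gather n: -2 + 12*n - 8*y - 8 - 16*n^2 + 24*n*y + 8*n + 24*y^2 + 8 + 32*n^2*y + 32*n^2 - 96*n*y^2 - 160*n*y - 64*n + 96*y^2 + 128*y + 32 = n^2*(32*y + 16) + n*(-96*y^2 - 136*y - 44) + 120*y^2 + 120*y + 30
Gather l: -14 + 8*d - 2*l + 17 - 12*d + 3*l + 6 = -4*d + l + 9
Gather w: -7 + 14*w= 14*w - 7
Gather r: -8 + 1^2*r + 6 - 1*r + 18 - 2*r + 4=20 - 2*r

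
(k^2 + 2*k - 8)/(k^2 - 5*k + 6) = (k + 4)/(k - 3)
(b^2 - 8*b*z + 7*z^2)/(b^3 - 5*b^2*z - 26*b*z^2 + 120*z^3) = (b^2 - 8*b*z + 7*z^2)/(b^3 - 5*b^2*z - 26*b*z^2 + 120*z^3)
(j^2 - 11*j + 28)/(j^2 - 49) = (j - 4)/(j + 7)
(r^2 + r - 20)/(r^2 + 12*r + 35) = (r - 4)/(r + 7)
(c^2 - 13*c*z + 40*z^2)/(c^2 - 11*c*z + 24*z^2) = (-c + 5*z)/(-c + 3*z)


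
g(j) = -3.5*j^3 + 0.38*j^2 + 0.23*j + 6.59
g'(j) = -10.5*j^2 + 0.76*j + 0.23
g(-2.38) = 55.38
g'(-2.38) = -61.06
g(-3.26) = 131.14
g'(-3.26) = -113.84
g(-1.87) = 30.38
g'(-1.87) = -37.91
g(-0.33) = 6.68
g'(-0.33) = -1.16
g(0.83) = 5.04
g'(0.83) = -6.37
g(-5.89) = 733.60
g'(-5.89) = -368.51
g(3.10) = -93.31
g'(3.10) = -98.32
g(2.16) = -26.41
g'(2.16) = -47.12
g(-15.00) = 11901.14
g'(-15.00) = -2373.67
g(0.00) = 6.59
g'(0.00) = 0.23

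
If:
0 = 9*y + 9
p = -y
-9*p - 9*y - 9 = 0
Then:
No Solution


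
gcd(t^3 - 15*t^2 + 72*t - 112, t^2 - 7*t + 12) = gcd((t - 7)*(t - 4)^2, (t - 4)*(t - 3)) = t - 4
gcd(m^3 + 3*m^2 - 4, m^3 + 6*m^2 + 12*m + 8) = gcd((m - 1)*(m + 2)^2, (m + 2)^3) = m^2 + 4*m + 4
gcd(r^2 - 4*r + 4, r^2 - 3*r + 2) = r - 2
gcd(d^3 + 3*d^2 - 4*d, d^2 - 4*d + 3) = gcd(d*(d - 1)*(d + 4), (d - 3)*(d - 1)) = d - 1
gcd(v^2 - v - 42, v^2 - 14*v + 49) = v - 7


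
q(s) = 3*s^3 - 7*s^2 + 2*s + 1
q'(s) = 9*s^2 - 14*s + 2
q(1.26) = -1.59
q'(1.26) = -1.35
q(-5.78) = -823.72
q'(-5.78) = 383.60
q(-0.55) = -2.72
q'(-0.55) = 12.42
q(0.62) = 0.26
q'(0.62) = -3.22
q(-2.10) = -61.85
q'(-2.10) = 71.09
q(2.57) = 10.83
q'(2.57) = 25.46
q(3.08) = 28.41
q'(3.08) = 44.26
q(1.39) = -1.69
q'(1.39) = -0.07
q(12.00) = 4201.00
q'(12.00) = 1130.00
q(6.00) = 409.00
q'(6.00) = 242.00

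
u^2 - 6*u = u*(u - 6)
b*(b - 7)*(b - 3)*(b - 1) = b^4 - 11*b^3 + 31*b^2 - 21*b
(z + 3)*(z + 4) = z^2 + 7*z + 12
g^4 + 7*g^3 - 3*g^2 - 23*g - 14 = (g - 2)*(g + 1)^2*(g + 7)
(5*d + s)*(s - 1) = 5*d*s - 5*d + s^2 - s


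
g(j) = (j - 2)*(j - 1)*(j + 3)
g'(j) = (j - 2)*(j - 1) + (j - 2)*(j + 3) + (j - 1)*(j + 3) = 3*j^2 - 7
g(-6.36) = -206.74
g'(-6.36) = 114.35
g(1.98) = -0.10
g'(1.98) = 4.76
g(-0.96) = 11.84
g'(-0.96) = -4.24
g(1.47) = -1.11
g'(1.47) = -0.52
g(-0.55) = 9.68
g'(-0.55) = -6.09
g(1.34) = -0.97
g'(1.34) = -1.61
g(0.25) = 4.27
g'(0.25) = -6.81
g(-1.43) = 13.09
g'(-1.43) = -0.87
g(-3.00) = 0.00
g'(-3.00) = 20.00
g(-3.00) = 0.00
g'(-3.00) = 20.00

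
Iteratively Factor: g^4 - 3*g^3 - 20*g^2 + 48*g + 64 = (g + 1)*(g^3 - 4*g^2 - 16*g + 64) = (g + 1)*(g + 4)*(g^2 - 8*g + 16) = (g - 4)*(g + 1)*(g + 4)*(g - 4)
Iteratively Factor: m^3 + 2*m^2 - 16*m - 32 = (m - 4)*(m^2 + 6*m + 8) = (m - 4)*(m + 2)*(m + 4)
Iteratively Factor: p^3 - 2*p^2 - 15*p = (p - 5)*(p^2 + 3*p) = (p - 5)*(p + 3)*(p)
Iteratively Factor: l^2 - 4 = (l + 2)*(l - 2)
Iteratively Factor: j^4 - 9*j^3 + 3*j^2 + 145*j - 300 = (j - 5)*(j^3 - 4*j^2 - 17*j + 60) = (j - 5)*(j - 3)*(j^2 - j - 20) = (j - 5)*(j - 3)*(j + 4)*(j - 5)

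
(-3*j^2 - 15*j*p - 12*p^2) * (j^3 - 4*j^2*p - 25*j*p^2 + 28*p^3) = -3*j^5 - 3*j^4*p + 123*j^3*p^2 + 339*j^2*p^3 - 120*j*p^4 - 336*p^5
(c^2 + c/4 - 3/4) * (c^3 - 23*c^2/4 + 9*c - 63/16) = c^5 - 11*c^4/2 + 109*c^3/16 + 21*c^2/8 - 495*c/64 + 189/64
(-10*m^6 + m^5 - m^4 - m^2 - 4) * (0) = 0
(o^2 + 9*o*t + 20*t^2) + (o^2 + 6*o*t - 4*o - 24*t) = 2*o^2 + 15*o*t - 4*o + 20*t^2 - 24*t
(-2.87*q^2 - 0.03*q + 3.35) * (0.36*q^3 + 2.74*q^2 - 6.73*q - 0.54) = -1.0332*q^5 - 7.8746*q^4 + 20.4389*q^3 + 10.9307*q^2 - 22.5293*q - 1.809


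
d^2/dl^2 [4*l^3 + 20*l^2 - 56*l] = 24*l + 40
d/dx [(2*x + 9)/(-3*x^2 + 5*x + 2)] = (6*x^2 + 54*x - 41)/(9*x^4 - 30*x^3 + 13*x^2 + 20*x + 4)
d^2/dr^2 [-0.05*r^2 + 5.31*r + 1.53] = -0.100000000000000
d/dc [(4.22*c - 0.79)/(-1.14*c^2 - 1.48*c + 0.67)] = (4.8108*c^2 - 1.8012*c + 1.6582)/(1.2996*c^4 + 3.3744*c^3 + 0.6628*c^2 - 1.9832*c + 0.4489)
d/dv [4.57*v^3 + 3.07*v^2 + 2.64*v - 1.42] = 13.71*v^2 + 6.14*v + 2.64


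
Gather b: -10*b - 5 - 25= -10*b - 30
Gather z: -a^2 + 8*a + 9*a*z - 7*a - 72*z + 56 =-a^2 + a + z*(9*a - 72) + 56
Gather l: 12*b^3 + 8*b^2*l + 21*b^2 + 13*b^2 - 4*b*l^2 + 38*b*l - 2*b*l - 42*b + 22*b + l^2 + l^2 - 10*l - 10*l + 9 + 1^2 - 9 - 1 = 12*b^3 + 34*b^2 - 20*b + l^2*(2 - 4*b) + l*(8*b^2 + 36*b - 20)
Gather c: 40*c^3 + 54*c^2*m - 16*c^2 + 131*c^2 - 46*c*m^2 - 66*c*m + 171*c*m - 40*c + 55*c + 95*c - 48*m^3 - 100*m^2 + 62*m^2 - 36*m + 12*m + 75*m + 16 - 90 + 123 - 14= 40*c^3 + c^2*(54*m + 115) + c*(-46*m^2 + 105*m + 110) - 48*m^3 - 38*m^2 + 51*m + 35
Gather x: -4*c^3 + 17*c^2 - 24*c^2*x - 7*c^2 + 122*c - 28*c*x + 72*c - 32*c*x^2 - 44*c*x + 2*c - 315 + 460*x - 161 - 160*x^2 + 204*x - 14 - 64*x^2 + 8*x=-4*c^3 + 10*c^2 + 196*c + x^2*(-32*c - 224) + x*(-24*c^2 - 72*c + 672) - 490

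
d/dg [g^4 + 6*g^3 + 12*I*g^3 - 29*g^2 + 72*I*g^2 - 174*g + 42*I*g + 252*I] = 4*g^3 + g^2*(18 + 36*I) + g*(-58 + 144*I) - 174 + 42*I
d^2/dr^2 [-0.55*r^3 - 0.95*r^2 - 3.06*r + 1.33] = -3.3*r - 1.9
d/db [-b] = -1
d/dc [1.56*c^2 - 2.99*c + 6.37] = 3.12*c - 2.99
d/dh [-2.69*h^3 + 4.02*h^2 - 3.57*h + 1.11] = -8.07*h^2 + 8.04*h - 3.57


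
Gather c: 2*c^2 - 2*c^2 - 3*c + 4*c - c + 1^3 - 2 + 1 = 0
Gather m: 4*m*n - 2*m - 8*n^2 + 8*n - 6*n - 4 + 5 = m*(4*n - 2) - 8*n^2 + 2*n + 1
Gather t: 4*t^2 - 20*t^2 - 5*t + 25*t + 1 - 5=-16*t^2 + 20*t - 4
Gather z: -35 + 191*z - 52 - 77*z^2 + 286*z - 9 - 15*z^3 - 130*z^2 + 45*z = -15*z^3 - 207*z^2 + 522*z - 96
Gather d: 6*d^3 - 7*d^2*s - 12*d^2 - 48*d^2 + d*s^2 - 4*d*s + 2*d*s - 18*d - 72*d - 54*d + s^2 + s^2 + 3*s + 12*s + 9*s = 6*d^3 + d^2*(-7*s - 60) + d*(s^2 - 2*s - 144) + 2*s^2 + 24*s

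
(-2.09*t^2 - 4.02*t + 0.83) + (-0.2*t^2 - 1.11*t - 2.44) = -2.29*t^2 - 5.13*t - 1.61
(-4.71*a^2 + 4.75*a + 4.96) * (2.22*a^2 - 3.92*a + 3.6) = -10.4562*a^4 + 29.0082*a^3 - 24.5648*a^2 - 2.3432*a + 17.856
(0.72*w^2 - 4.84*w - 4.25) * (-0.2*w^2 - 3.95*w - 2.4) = -0.144*w^4 - 1.876*w^3 + 18.24*w^2 + 28.4035*w + 10.2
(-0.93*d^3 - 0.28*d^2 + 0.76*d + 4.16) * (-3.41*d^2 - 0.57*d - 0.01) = 3.1713*d^5 + 1.4849*d^4 - 2.4227*d^3 - 14.616*d^2 - 2.3788*d - 0.0416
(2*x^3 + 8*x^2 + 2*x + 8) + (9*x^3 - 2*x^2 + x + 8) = 11*x^3 + 6*x^2 + 3*x + 16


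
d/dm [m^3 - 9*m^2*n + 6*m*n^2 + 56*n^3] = 3*m^2 - 18*m*n + 6*n^2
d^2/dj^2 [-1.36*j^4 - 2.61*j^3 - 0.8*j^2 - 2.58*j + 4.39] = -16.32*j^2 - 15.66*j - 1.6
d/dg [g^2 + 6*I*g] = 2*g + 6*I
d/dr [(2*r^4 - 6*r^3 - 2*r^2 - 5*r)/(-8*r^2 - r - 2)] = 2*(-16*r^5 + 21*r^4 - 2*r^3 - r^2 + 4*r + 5)/(64*r^4 + 16*r^3 + 33*r^2 + 4*r + 4)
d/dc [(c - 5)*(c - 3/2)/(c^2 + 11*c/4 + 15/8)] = 4*(148*c^2 - 180*c - 525)/(64*c^4 + 352*c^3 + 724*c^2 + 660*c + 225)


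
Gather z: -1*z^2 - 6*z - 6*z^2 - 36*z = -7*z^2 - 42*z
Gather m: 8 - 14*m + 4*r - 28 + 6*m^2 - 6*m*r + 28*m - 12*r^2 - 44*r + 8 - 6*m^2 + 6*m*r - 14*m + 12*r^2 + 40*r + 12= 0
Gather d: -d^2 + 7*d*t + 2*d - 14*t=-d^2 + d*(7*t + 2) - 14*t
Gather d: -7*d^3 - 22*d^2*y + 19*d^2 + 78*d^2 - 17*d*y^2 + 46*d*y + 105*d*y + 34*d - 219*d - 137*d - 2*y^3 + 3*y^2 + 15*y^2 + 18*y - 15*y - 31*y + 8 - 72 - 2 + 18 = -7*d^3 + d^2*(97 - 22*y) + d*(-17*y^2 + 151*y - 322) - 2*y^3 + 18*y^2 - 28*y - 48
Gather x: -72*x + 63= 63 - 72*x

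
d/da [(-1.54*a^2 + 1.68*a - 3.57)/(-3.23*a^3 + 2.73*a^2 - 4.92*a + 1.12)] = (-4.9742*a^4 + 10.8528*a^3 - 31.6029*a^2 + 16.0426*a - 15.6828)/(10.4329*a^6 - 17.6358*a^5 + 39.2361*a^4 - 34.0984*a^3 + 30.3216*a^2 - 11.0208*a + 1.2544)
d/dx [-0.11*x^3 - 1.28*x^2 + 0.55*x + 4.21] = -0.33*x^2 - 2.56*x + 0.55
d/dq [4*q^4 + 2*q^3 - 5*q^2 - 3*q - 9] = 16*q^3 + 6*q^2 - 10*q - 3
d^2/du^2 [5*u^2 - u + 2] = 10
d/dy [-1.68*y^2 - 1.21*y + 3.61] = -3.36*y - 1.21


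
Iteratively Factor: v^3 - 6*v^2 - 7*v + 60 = (v - 4)*(v^2 - 2*v - 15) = (v - 4)*(v + 3)*(v - 5)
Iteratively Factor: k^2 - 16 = (k - 4)*(k + 4)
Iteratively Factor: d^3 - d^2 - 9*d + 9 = (d - 3)*(d^2 + 2*d - 3) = (d - 3)*(d - 1)*(d + 3)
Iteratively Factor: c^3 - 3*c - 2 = (c + 1)*(c^2 - c - 2) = (c - 2)*(c + 1)*(c + 1)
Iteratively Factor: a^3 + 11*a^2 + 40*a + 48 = (a + 3)*(a^2 + 8*a + 16) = (a + 3)*(a + 4)*(a + 4)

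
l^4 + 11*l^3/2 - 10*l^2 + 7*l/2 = l*(l - 1)*(l - 1/2)*(l + 7)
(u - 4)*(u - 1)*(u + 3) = u^3 - 2*u^2 - 11*u + 12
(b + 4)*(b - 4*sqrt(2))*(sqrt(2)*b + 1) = sqrt(2)*b^3 - 7*b^2 + 4*sqrt(2)*b^2 - 28*b - 4*sqrt(2)*b - 16*sqrt(2)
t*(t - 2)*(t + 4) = t^3 + 2*t^2 - 8*t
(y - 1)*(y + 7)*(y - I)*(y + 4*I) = y^4 + 6*y^3 + 3*I*y^3 - 3*y^2 + 18*I*y^2 + 24*y - 21*I*y - 28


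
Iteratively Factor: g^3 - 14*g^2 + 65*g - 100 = (g - 5)*(g^2 - 9*g + 20) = (g - 5)*(g - 4)*(g - 5)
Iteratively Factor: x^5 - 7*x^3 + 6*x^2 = (x)*(x^4 - 7*x^2 + 6*x) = x*(x - 1)*(x^3 + x^2 - 6*x) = x^2*(x - 1)*(x^2 + x - 6) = x^2*(x - 2)*(x - 1)*(x + 3)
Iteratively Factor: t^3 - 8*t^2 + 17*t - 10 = (t - 1)*(t^2 - 7*t + 10) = (t - 2)*(t - 1)*(t - 5)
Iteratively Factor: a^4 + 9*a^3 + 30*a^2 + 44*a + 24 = (a + 3)*(a^3 + 6*a^2 + 12*a + 8) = (a + 2)*(a + 3)*(a^2 + 4*a + 4) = (a + 2)^2*(a + 3)*(a + 2)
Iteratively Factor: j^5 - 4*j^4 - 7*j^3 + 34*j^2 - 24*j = (j - 1)*(j^4 - 3*j^3 - 10*j^2 + 24*j) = (j - 4)*(j - 1)*(j^3 + j^2 - 6*j) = (j - 4)*(j - 1)*(j + 3)*(j^2 - 2*j) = j*(j - 4)*(j - 1)*(j + 3)*(j - 2)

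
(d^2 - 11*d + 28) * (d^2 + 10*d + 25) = d^4 - d^3 - 57*d^2 + 5*d + 700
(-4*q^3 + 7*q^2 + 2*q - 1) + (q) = -4*q^3 + 7*q^2 + 3*q - 1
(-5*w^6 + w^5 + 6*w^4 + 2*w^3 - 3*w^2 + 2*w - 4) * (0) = 0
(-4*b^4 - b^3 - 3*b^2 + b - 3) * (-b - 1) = 4*b^5 + 5*b^4 + 4*b^3 + 2*b^2 + 2*b + 3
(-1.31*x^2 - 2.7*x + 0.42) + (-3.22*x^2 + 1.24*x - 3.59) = -4.53*x^2 - 1.46*x - 3.17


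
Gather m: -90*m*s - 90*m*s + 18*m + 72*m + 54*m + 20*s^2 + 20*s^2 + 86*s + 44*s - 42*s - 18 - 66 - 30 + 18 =m*(144 - 180*s) + 40*s^2 + 88*s - 96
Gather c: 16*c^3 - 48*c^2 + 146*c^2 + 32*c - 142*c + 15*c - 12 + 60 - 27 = 16*c^3 + 98*c^2 - 95*c + 21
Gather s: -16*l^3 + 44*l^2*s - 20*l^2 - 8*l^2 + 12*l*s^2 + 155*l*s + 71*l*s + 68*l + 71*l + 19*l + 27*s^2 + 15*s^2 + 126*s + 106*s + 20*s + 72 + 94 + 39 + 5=-16*l^3 - 28*l^2 + 158*l + s^2*(12*l + 42) + s*(44*l^2 + 226*l + 252) + 210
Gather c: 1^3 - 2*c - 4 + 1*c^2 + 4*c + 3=c^2 + 2*c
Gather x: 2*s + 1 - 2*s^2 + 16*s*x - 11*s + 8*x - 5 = -2*s^2 - 9*s + x*(16*s + 8) - 4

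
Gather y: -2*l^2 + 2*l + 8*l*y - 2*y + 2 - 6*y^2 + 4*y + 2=-2*l^2 + 2*l - 6*y^2 + y*(8*l + 2) + 4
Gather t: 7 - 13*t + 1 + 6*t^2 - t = 6*t^2 - 14*t + 8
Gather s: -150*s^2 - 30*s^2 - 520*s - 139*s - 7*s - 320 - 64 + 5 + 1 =-180*s^2 - 666*s - 378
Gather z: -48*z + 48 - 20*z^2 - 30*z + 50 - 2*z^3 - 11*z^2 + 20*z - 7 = -2*z^3 - 31*z^2 - 58*z + 91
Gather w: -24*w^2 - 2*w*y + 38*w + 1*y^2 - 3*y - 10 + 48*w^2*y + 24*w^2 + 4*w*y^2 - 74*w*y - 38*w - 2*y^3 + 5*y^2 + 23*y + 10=48*w^2*y + w*(4*y^2 - 76*y) - 2*y^3 + 6*y^2 + 20*y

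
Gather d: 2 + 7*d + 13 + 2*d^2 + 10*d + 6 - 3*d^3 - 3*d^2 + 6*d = -3*d^3 - d^2 + 23*d + 21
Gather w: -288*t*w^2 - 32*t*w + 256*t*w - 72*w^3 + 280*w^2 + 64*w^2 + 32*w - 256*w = -72*w^3 + w^2*(344 - 288*t) + w*(224*t - 224)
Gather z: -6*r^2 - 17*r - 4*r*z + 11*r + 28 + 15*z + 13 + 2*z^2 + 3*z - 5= -6*r^2 - 6*r + 2*z^2 + z*(18 - 4*r) + 36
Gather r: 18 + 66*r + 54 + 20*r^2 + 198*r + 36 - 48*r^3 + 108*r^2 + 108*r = -48*r^3 + 128*r^2 + 372*r + 108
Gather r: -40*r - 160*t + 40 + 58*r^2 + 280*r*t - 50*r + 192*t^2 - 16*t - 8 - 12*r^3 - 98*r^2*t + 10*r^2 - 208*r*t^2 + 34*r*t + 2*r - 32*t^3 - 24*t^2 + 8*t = -12*r^3 + r^2*(68 - 98*t) + r*(-208*t^2 + 314*t - 88) - 32*t^3 + 168*t^2 - 168*t + 32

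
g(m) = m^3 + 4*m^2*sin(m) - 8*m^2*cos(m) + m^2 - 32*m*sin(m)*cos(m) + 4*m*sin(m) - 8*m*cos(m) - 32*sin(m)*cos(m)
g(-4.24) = -1.32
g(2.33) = 136.52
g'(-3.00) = 10.67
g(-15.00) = -2198.65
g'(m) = 8*m^2*sin(m) + 4*m^2*cos(m) + 3*m^2 + 32*m*sin(m)^2 + 16*m*sin(m) - 32*m*cos(m)^2 - 12*m*cos(m) + 2*m + 32*sin(m)^2 - 32*sin(m)*cos(m) + 4*sin(m) - 32*cos(m)^2 - 8*cos(m)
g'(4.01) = -88.54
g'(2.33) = 113.76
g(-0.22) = 6.84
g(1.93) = 78.85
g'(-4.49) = 20.80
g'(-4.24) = 16.66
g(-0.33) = 8.61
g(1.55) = 19.58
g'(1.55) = 138.83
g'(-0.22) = -21.29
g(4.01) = 44.00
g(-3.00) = 35.07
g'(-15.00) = -1133.14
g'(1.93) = 162.42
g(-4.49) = -5.60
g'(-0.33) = -10.74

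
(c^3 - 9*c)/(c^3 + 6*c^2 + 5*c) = (c^2 - 9)/(c^2 + 6*c + 5)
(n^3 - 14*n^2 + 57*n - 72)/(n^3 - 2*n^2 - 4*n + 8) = (n^3 - 14*n^2 + 57*n - 72)/(n^3 - 2*n^2 - 4*n + 8)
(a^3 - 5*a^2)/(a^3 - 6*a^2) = (a - 5)/(a - 6)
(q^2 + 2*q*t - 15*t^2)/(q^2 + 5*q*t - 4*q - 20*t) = (q - 3*t)/(q - 4)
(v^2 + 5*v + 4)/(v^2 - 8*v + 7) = (v^2 + 5*v + 4)/(v^2 - 8*v + 7)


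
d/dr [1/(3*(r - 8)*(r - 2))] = 2*(5 - r)/(3*(r^4 - 20*r^3 + 132*r^2 - 320*r + 256))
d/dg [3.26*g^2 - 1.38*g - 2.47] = 6.52*g - 1.38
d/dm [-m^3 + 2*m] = 2 - 3*m^2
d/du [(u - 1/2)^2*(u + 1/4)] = 3*u*(2*u - 1)/2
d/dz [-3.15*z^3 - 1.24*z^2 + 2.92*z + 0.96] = -9.45*z^2 - 2.48*z + 2.92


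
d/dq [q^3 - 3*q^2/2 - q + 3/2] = 3*q^2 - 3*q - 1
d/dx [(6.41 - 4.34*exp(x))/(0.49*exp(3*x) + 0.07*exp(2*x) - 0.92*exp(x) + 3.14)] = (4.2532*exp(3*x) - 9.1189*exp(2*x) - 0.8974*exp(x) - 7.7304)*exp(x)/(0.2401*exp(6*x) + 0.0686*exp(5*x) - 0.8967*exp(4*x) + 2.9484*exp(3*x) + 1.286*exp(2*x) - 5.7776*exp(x) + 9.8596)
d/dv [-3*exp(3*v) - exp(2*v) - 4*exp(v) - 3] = (-9*exp(2*v) - 2*exp(v) - 4)*exp(v)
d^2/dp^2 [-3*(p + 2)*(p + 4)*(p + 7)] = -18*p - 78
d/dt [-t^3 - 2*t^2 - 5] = t*(-3*t - 4)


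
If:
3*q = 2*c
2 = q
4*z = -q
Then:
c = 3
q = 2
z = -1/2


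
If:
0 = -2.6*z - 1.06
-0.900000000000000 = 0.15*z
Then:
No Solution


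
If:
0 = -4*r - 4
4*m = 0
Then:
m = 0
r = -1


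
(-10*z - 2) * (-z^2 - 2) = 10*z^3 + 2*z^2 + 20*z + 4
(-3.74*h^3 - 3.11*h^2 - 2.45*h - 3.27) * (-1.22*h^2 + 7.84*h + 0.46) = 4.5628*h^5 - 25.5274*h^4 - 23.1138*h^3 - 16.6492*h^2 - 26.7638*h - 1.5042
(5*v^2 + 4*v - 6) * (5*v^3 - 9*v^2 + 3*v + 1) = 25*v^5 - 25*v^4 - 51*v^3 + 71*v^2 - 14*v - 6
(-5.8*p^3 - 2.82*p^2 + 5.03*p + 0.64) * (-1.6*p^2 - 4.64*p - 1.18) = 9.28*p^5 + 31.424*p^4 + 11.8808*p^3 - 21.0356*p^2 - 8.905*p - 0.7552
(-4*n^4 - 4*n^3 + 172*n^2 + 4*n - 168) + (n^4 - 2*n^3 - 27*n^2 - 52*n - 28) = -3*n^4 - 6*n^3 + 145*n^2 - 48*n - 196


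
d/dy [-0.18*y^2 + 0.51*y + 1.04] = 0.51 - 0.36*y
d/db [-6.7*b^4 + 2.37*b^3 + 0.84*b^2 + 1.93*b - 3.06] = -26.8*b^3 + 7.11*b^2 + 1.68*b + 1.93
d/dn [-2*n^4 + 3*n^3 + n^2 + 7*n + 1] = -8*n^3 + 9*n^2 + 2*n + 7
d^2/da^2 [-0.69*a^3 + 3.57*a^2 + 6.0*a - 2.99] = 7.14 - 4.14*a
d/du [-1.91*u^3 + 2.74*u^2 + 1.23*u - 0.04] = -5.73*u^2 + 5.48*u + 1.23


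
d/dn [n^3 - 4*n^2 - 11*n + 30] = 3*n^2 - 8*n - 11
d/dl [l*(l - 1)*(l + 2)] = 3*l^2 + 2*l - 2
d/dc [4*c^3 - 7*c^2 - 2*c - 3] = 12*c^2 - 14*c - 2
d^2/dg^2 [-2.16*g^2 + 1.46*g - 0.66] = -4.32000000000000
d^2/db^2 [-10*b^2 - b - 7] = -20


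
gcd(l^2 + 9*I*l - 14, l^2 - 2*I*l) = 1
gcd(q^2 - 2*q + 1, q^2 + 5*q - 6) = q - 1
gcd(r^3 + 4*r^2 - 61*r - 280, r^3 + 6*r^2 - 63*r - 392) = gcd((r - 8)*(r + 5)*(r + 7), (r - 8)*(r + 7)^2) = r^2 - r - 56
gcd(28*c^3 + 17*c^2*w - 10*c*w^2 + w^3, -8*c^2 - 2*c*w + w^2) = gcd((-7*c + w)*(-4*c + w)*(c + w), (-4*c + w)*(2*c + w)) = -4*c + w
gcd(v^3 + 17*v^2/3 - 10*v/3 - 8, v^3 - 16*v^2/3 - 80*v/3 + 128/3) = v - 4/3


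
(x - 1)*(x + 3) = x^2 + 2*x - 3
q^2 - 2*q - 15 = (q - 5)*(q + 3)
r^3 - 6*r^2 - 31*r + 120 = (r - 8)*(r - 3)*(r + 5)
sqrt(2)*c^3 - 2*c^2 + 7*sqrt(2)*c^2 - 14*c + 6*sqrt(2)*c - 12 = (c + 6)*(c - sqrt(2))*(sqrt(2)*c + sqrt(2))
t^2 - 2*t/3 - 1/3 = (t - 1)*(t + 1/3)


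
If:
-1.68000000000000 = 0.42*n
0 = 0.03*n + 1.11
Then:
No Solution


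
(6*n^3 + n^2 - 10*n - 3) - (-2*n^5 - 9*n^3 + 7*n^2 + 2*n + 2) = 2*n^5 + 15*n^3 - 6*n^2 - 12*n - 5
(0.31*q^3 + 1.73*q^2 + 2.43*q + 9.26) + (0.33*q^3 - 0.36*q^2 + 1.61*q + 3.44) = 0.64*q^3 + 1.37*q^2 + 4.04*q + 12.7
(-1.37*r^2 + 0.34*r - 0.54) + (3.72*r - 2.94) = -1.37*r^2 + 4.06*r - 3.48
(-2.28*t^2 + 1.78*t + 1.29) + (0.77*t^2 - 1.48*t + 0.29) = -1.51*t^2 + 0.3*t + 1.58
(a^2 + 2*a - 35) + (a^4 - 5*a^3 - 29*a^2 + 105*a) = a^4 - 5*a^3 - 28*a^2 + 107*a - 35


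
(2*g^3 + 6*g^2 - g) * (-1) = -2*g^3 - 6*g^2 + g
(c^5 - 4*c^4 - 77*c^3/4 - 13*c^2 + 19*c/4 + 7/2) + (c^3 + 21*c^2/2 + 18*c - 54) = c^5 - 4*c^4 - 73*c^3/4 - 5*c^2/2 + 91*c/4 - 101/2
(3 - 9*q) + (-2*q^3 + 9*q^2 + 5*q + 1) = -2*q^3 + 9*q^2 - 4*q + 4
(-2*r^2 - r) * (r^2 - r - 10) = -2*r^4 + r^3 + 21*r^2 + 10*r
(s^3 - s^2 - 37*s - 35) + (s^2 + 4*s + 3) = s^3 - 33*s - 32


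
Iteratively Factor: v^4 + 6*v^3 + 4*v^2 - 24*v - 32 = (v - 2)*(v^3 + 8*v^2 + 20*v + 16) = (v - 2)*(v + 2)*(v^2 + 6*v + 8) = (v - 2)*(v + 2)^2*(v + 4)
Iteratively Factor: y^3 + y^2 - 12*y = (y - 3)*(y^2 + 4*y) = (y - 3)*(y + 4)*(y)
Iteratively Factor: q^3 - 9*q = (q)*(q^2 - 9) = q*(q - 3)*(q + 3)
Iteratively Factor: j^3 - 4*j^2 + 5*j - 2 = (j - 1)*(j^2 - 3*j + 2) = (j - 2)*(j - 1)*(j - 1)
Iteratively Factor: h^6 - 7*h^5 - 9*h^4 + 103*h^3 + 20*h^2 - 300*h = (h - 5)*(h^5 - 2*h^4 - 19*h^3 + 8*h^2 + 60*h) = (h - 5)*(h + 2)*(h^4 - 4*h^3 - 11*h^2 + 30*h) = (h - 5)^2*(h + 2)*(h^3 + h^2 - 6*h) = h*(h - 5)^2*(h + 2)*(h^2 + h - 6) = h*(h - 5)^2*(h - 2)*(h + 2)*(h + 3)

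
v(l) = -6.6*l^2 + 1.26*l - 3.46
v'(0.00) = 1.26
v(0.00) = -3.46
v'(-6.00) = 80.46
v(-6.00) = -248.62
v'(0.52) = -5.60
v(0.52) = -4.59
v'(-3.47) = 47.06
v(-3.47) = -87.30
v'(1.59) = -19.73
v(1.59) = -18.14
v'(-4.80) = 64.62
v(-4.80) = -161.57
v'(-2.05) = 28.32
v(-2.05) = -33.78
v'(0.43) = -4.42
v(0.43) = -4.14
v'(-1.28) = 18.16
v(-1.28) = -15.89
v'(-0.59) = 9.05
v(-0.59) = -6.50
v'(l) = 1.26 - 13.2*l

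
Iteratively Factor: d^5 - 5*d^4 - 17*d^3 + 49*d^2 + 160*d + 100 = (d + 2)*(d^4 - 7*d^3 - 3*d^2 + 55*d + 50) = (d - 5)*(d + 2)*(d^3 - 2*d^2 - 13*d - 10) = (d - 5)*(d + 2)^2*(d^2 - 4*d - 5) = (d - 5)*(d + 1)*(d + 2)^2*(d - 5)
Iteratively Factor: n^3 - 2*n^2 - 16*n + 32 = (n + 4)*(n^2 - 6*n + 8) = (n - 4)*(n + 4)*(n - 2)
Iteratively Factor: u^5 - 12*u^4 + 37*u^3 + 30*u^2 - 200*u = (u)*(u^4 - 12*u^3 + 37*u^2 + 30*u - 200) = u*(u + 2)*(u^3 - 14*u^2 + 65*u - 100) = u*(u - 5)*(u + 2)*(u^2 - 9*u + 20) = u*(u - 5)*(u - 4)*(u + 2)*(u - 5)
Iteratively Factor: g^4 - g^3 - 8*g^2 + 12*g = (g - 2)*(g^3 + g^2 - 6*g) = (g - 2)^2*(g^2 + 3*g) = g*(g - 2)^2*(g + 3)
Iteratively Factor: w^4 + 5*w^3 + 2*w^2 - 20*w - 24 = (w + 2)*(w^3 + 3*w^2 - 4*w - 12) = (w + 2)*(w + 3)*(w^2 - 4) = (w - 2)*(w + 2)*(w + 3)*(w + 2)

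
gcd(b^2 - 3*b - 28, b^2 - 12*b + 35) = b - 7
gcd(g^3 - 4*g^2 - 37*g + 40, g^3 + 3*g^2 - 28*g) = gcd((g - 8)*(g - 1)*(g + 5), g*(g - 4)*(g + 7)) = 1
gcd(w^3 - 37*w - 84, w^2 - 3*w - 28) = w^2 - 3*w - 28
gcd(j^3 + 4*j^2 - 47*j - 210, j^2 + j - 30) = j + 6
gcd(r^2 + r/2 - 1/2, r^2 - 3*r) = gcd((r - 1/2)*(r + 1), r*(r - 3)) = 1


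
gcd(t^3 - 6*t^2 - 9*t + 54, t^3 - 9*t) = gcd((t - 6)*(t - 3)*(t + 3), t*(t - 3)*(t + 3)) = t^2 - 9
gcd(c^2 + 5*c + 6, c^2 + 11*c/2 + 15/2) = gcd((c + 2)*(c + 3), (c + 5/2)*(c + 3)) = c + 3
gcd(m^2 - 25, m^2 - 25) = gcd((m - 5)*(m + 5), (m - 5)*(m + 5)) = m^2 - 25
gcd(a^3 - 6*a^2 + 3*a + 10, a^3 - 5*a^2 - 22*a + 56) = a - 2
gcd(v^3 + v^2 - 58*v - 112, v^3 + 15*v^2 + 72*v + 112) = v + 7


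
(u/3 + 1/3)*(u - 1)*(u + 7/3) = u^3/3 + 7*u^2/9 - u/3 - 7/9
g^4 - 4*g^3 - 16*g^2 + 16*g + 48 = (g - 6)*(g - 2)*(g + 2)^2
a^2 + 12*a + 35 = (a + 5)*(a + 7)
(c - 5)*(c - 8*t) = c^2 - 8*c*t - 5*c + 40*t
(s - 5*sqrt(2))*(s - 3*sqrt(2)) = s^2 - 8*sqrt(2)*s + 30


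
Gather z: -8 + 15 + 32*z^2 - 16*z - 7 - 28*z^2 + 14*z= 4*z^2 - 2*z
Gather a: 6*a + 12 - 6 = 6*a + 6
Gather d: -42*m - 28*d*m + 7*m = -28*d*m - 35*m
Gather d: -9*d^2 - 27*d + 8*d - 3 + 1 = -9*d^2 - 19*d - 2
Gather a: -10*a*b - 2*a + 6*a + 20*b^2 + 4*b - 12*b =a*(4 - 10*b) + 20*b^2 - 8*b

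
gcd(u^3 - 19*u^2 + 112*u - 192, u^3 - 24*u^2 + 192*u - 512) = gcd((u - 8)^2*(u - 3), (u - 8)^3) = u^2 - 16*u + 64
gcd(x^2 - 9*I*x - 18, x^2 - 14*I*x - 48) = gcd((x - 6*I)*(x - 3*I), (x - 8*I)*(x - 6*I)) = x - 6*I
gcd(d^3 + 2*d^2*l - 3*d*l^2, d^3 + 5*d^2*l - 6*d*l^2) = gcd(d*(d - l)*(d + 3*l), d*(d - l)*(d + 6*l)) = d^2 - d*l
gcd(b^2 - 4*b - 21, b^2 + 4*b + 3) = b + 3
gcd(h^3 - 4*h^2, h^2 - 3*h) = h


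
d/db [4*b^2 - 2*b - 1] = 8*b - 2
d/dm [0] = 0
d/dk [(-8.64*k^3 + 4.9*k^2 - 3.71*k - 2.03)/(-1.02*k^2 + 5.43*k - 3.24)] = (8.8128*k^4 - 93.8304*k^3 + 106.8036*k^2 - 35.8932*k + 23.0433)/(1.0404*k^4 - 11.0772*k^3 + 36.0945*k^2 - 35.1864*k + 10.4976)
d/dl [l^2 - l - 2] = 2*l - 1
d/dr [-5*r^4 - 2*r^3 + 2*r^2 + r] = -20*r^3 - 6*r^2 + 4*r + 1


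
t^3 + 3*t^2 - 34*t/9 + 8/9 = (t - 2/3)*(t - 1/3)*(t + 4)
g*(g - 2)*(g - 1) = g^3 - 3*g^2 + 2*g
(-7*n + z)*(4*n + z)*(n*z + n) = -28*n^3*z - 28*n^3 - 3*n^2*z^2 - 3*n^2*z + n*z^3 + n*z^2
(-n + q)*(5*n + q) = -5*n^2 + 4*n*q + q^2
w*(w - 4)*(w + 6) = w^3 + 2*w^2 - 24*w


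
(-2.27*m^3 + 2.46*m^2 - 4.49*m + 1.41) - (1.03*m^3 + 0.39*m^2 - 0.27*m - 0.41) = -3.3*m^3 + 2.07*m^2 - 4.22*m + 1.82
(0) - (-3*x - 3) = 3*x + 3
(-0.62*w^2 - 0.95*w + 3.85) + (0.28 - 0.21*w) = -0.62*w^2 - 1.16*w + 4.13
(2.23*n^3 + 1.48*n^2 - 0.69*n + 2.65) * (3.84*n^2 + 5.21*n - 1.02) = 8.5632*n^5 + 17.3015*n^4 + 2.7866*n^3 + 5.0715*n^2 + 14.5103*n - 2.703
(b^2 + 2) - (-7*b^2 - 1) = 8*b^2 + 3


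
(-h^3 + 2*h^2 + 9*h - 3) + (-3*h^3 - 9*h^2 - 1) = -4*h^3 - 7*h^2 + 9*h - 4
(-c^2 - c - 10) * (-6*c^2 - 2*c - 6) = 6*c^4 + 8*c^3 + 68*c^2 + 26*c + 60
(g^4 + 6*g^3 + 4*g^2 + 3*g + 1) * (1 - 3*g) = -3*g^5 - 17*g^4 - 6*g^3 - 5*g^2 + 1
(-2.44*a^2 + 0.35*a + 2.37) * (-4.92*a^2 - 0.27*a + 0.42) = 12.0048*a^4 - 1.0632*a^3 - 12.7797*a^2 - 0.4929*a + 0.9954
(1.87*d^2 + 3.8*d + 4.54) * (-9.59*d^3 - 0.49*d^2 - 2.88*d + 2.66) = -17.9333*d^5 - 37.3583*d^4 - 50.7862*d^3 - 8.1944*d^2 - 2.9672*d + 12.0764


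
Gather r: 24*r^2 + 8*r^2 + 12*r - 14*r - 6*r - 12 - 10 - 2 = 32*r^2 - 8*r - 24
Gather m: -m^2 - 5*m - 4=-m^2 - 5*m - 4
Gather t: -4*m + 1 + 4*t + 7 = -4*m + 4*t + 8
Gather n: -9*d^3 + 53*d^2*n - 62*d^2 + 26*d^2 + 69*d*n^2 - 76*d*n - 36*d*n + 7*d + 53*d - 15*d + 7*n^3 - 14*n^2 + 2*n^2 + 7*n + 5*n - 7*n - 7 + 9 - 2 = -9*d^3 - 36*d^2 + 45*d + 7*n^3 + n^2*(69*d - 12) + n*(53*d^2 - 112*d + 5)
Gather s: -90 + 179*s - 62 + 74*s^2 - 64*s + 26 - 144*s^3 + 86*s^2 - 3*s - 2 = -144*s^3 + 160*s^2 + 112*s - 128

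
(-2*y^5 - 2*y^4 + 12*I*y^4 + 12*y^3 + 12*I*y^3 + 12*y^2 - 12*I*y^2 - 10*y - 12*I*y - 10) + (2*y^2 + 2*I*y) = -2*y^5 - 2*y^4 + 12*I*y^4 + 12*y^3 + 12*I*y^3 + 14*y^2 - 12*I*y^2 - 10*y - 10*I*y - 10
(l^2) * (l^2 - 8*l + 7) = l^4 - 8*l^3 + 7*l^2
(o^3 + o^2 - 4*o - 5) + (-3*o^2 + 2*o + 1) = o^3 - 2*o^2 - 2*o - 4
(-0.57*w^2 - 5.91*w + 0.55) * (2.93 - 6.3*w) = 3.591*w^3 + 35.5629*w^2 - 20.7813*w + 1.6115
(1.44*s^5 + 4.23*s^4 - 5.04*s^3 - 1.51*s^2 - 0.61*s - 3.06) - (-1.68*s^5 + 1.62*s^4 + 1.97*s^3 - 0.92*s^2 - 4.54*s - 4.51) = 3.12*s^5 + 2.61*s^4 - 7.01*s^3 - 0.59*s^2 + 3.93*s + 1.45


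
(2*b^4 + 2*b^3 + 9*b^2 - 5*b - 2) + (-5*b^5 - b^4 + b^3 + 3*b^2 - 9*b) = -5*b^5 + b^4 + 3*b^3 + 12*b^2 - 14*b - 2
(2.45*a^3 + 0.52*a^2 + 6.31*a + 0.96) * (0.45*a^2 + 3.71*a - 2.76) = 1.1025*a^5 + 9.3235*a^4 - 1.9933*a^3 + 22.4069*a^2 - 13.854*a - 2.6496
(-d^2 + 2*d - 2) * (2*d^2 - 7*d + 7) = -2*d^4 + 11*d^3 - 25*d^2 + 28*d - 14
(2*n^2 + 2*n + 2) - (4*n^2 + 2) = -2*n^2 + 2*n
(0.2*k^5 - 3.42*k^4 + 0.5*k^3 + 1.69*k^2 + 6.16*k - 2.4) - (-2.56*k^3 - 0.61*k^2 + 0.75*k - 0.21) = 0.2*k^5 - 3.42*k^4 + 3.06*k^3 + 2.3*k^2 + 5.41*k - 2.19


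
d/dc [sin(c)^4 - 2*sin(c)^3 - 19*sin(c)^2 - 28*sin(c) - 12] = 2*(2*sin(c)^3 - 3*sin(c)^2 - 19*sin(c) - 14)*cos(c)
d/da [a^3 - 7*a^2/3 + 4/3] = a*(9*a - 14)/3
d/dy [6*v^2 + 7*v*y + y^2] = 7*v + 2*y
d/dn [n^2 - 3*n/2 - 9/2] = 2*n - 3/2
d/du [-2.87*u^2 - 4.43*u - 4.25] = -5.74*u - 4.43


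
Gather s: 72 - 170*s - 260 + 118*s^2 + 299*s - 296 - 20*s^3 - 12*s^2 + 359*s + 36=-20*s^3 + 106*s^2 + 488*s - 448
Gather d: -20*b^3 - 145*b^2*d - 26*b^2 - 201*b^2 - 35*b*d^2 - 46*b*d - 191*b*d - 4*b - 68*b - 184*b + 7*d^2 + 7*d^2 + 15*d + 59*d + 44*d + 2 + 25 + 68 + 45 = -20*b^3 - 227*b^2 - 256*b + d^2*(14 - 35*b) + d*(-145*b^2 - 237*b + 118) + 140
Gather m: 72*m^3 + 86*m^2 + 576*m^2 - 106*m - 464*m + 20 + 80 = 72*m^3 + 662*m^2 - 570*m + 100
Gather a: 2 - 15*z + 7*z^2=7*z^2 - 15*z + 2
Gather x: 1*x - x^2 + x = -x^2 + 2*x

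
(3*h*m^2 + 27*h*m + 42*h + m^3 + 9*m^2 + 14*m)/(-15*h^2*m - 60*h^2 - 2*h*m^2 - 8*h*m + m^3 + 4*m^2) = (-m^2 - 9*m - 14)/(5*h*m + 20*h - m^2 - 4*m)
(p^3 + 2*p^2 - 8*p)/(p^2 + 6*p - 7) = p*(p^2 + 2*p - 8)/(p^2 + 6*p - 7)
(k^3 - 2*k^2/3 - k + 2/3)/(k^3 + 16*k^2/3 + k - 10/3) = (k - 1)/(k + 5)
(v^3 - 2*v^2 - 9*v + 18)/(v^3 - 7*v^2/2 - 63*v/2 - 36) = 2*(v^2 - 5*v + 6)/(2*v^2 - 13*v - 24)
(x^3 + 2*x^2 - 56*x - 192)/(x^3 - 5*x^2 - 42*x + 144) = (x + 4)/(x - 3)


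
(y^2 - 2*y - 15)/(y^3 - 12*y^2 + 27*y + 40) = (y + 3)/(y^2 - 7*y - 8)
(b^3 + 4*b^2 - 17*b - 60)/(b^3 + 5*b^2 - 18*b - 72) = (b + 5)/(b + 6)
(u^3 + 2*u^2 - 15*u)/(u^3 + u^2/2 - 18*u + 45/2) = 2*u/(2*u - 3)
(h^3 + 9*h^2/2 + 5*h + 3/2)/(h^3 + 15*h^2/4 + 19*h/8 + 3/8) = 4*(h + 1)/(4*h + 1)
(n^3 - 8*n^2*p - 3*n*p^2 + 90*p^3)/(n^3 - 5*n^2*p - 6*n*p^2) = (n^2 - 2*n*p - 15*p^2)/(n*(n + p))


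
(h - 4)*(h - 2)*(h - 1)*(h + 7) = h^4 - 35*h^2 + 90*h - 56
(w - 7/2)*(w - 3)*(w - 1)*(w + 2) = w^4 - 11*w^3/2 + 2*w^2 + 47*w/2 - 21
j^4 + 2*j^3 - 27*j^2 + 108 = (j - 3)^2*(j + 2)*(j + 6)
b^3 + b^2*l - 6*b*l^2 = b*(b - 2*l)*(b + 3*l)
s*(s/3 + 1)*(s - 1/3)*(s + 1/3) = s^4/3 + s^3 - s^2/27 - s/9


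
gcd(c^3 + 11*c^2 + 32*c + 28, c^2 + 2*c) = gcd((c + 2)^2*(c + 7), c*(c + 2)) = c + 2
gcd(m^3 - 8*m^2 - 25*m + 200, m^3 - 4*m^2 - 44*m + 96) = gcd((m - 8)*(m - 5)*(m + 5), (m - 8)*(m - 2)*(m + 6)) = m - 8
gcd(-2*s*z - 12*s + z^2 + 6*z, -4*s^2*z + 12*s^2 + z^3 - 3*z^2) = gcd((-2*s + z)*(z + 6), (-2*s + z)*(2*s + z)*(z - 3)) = -2*s + z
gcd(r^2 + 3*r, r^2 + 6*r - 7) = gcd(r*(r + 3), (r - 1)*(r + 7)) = 1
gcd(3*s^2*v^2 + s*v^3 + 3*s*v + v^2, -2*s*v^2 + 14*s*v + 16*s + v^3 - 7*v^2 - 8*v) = 1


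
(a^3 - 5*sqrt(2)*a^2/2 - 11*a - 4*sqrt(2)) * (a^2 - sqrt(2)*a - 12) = a^5 - 7*sqrt(2)*a^4/2 - 18*a^3 + 37*sqrt(2)*a^2 + 140*a + 48*sqrt(2)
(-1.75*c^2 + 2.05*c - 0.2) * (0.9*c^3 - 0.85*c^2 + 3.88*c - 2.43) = -1.575*c^5 + 3.3325*c^4 - 8.7125*c^3 + 12.3765*c^2 - 5.7575*c + 0.486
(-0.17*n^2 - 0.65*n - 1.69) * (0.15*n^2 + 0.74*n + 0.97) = -0.0255*n^4 - 0.2233*n^3 - 0.8994*n^2 - 1.8811*n - 1.6393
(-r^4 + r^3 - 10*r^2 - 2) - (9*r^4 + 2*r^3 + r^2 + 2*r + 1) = -10*r^4 - r^3 - 11*r^2 - 2*r - 3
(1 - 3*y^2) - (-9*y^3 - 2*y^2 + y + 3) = 9*y^3 - y^2 - y - 2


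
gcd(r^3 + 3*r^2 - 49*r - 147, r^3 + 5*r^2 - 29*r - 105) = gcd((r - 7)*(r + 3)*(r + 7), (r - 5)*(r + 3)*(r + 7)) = r^2 + 10*r + 21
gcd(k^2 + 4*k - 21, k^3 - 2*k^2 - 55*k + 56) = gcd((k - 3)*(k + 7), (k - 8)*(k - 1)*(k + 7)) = k + 7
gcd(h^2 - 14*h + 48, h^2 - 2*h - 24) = h - 6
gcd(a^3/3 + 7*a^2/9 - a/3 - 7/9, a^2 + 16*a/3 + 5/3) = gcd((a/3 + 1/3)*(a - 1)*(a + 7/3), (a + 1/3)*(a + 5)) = 1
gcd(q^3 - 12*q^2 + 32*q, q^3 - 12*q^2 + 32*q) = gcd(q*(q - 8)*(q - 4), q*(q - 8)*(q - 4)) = q^3 - 12*q^2 + 32*q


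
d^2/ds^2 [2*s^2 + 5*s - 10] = 4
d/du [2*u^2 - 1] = 4*u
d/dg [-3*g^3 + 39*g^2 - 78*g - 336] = -9*g^2 + 78*g - 78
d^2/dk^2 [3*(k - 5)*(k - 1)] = 6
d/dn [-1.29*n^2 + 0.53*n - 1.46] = 0.53 - 2.58*n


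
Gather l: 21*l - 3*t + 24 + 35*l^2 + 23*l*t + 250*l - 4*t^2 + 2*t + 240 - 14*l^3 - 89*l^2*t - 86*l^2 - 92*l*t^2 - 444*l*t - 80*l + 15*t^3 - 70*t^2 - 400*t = -14*l^3 + l^2*(-89*t - 51) + l*(-92*t^2 - 421*t + 191) + 15*t^3 - 74*t^2 - 401*t + 264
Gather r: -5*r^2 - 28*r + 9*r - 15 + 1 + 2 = -5*r^2 - 19*r - 12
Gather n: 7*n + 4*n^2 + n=4*n^2 + 8*n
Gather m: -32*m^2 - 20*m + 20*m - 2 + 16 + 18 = 32 - 32*m^2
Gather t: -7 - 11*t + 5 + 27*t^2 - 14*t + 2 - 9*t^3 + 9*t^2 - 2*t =-9*t^3 + 36*t^2 - 27*t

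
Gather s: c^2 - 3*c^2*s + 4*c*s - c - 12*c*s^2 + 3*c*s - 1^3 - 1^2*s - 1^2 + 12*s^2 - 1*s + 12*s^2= c^2 - c + s^2*(24 - 12*c) + s*(-3*c^2 + 7*c - 2) - 2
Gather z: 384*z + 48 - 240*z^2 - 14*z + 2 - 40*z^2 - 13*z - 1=-280*z^2 + 357*z + 49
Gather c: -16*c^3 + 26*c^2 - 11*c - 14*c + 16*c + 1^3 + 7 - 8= -16*c^3 + 26*c^2 - 9*c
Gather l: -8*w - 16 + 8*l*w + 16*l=l*(8*w + 16) - 8*w - 16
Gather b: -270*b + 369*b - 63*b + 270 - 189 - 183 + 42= 36*b - 60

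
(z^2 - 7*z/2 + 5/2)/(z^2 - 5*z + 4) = (z - 5/2)/(z - 4)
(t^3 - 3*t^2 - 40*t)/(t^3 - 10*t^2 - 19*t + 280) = t/(t - 7)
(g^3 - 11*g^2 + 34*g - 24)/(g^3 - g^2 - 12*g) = (g^2 - 7*g + 6)/(g*(g + 3))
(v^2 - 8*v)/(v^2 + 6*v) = (v - 8)/(v + 6)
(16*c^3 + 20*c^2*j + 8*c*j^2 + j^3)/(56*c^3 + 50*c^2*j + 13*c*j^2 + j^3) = (2*c + j)/(7*c + j)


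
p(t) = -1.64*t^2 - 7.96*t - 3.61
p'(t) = -3.28*t - 7.96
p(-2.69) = 5.94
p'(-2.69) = 0.86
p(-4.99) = -4.73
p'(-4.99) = 8.41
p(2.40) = -32.16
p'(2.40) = -15.83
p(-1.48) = 4.58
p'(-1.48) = -3.11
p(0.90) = -12.10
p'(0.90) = -10.91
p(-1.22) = 3.66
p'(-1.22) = -3.96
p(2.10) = -27.56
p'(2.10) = -14.85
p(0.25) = -5.70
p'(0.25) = -8.78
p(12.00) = -335.29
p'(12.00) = -47.32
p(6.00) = -110.41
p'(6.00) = -27.64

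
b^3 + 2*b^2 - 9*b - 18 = (b - 3)*(b + 2)*(b + 3)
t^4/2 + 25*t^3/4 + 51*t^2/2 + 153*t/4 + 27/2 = (t/2 + 1/4)*(t + 3)^2*(t + 6)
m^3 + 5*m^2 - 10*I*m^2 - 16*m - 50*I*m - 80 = (m + 5)*(m - 8*I)*(m - 2*I)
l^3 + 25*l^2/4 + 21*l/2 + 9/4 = (l + 1/4)*(l + 3)^2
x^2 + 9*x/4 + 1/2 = (x + 1/4)*(x + 2)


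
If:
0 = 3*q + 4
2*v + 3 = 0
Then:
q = -4/3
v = -3/2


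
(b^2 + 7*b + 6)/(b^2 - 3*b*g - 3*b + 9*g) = (b^2 + 7*b + 6)/(b^2 - 3*b*g - 3*b + 9*g)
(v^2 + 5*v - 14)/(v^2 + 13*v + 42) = (v - 2)/(v + 6)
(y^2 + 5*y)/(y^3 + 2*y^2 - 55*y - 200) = y/(y^2 - 3*y - 40)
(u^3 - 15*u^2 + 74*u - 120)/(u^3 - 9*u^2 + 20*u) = (u - 6)/u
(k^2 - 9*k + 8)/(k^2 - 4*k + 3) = (k - 8)/(k - 3)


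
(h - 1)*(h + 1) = h^2 - 1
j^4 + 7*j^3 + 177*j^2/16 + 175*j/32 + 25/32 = (j + 1/4)*(j + 1/2)*(j + 5/4)*(j + 5)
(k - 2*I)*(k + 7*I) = k^2 + 5*I*k + 14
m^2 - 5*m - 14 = (m - 7)*(m + 2)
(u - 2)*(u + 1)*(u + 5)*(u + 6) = u^4 + 10*u^3 + 17*u^2 - 52*u - 60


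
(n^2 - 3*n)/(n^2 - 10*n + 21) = n/(n - 7)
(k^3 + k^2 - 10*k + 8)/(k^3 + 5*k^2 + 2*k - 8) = (k - 2)/(k + 2)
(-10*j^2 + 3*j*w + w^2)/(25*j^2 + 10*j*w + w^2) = (-2*j + w)/(5*j + w)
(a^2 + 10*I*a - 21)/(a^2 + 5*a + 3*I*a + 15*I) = (a + 7*I)/(a + 5)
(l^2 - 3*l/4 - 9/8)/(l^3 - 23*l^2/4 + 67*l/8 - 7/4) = (8*l^2 - 6*l - 9)/(8*l^3 - 46*l^2 + 67*l - 14)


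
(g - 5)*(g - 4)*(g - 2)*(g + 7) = g^4 - 4*g^3 - 39*g^2 + 226*g - 280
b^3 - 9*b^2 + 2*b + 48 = (b - 8)*(b - 3)*(b + 2)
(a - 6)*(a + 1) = a^2 - 5*a - 6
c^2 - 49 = (c - 7)*(c + 7)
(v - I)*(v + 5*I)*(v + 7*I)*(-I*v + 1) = -I*v^4 + 12*v^3 + 34*I*v^2 + 12*v + 35*I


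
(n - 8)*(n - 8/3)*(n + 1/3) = n^3 - 31*n^2/3 + 160*n/9 + 64/9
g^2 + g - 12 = (g - 3)*(g + 4)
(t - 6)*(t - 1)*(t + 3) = t^3 - 4*t^2 - 15*t + 18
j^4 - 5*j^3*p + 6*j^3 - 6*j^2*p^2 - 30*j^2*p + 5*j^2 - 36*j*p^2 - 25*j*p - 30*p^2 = (j + 1)*(j + 5)*(j - 6*p)*(j + p)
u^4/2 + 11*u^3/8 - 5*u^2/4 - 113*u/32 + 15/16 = (u/2 + 1)*(u - 3/2)*(u - 1/4)*(u + 5/2)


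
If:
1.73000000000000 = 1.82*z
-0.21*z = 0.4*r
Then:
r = -0.50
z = 0.95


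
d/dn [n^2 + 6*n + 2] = 2*n + 6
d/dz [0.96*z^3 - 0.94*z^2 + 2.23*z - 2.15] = 2.88*z^2 - 1.88*z + 2.23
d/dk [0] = 0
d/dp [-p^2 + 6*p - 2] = 6 - 2*p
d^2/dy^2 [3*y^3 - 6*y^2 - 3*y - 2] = 18*y - 12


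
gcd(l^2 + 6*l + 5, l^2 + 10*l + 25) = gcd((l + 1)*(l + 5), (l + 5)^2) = l + 5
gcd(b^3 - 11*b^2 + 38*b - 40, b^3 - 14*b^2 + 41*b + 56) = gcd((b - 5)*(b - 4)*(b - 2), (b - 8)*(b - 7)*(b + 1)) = 1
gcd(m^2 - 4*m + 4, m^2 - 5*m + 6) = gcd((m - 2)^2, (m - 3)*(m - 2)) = m - 2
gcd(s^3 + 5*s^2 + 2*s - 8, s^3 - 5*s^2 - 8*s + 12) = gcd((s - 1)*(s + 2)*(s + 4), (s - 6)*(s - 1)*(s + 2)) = s^2 + s - 2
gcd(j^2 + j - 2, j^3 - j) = j - 1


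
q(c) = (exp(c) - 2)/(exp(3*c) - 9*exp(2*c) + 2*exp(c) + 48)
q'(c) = (exp(c) - 2)*(-3*exp(3*c) + 18*exp(2*c) - 2*exp(c))/(exp(3*c) - 9*exp(2*c) + 2*exp(c) + 48)^2 + exp(c)/(exp(3*c) - 9*exp(2*c) + 2*exp(c) + 48)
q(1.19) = -0.18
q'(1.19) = 1.59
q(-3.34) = -0.04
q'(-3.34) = 0.00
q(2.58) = 0.01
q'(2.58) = -0.05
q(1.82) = -0.09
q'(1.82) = -0.19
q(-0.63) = -0.03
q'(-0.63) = 0.01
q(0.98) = 0.08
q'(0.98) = 0.95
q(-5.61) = -0.04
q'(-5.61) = 0.00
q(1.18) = -0.20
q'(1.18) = 2.00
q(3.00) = 0.00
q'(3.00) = -0.01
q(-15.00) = -0.04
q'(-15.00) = 0.00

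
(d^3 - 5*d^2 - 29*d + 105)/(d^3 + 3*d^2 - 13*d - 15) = (d - 7)/(d + 1)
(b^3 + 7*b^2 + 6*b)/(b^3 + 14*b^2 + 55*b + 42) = b/(b + 7)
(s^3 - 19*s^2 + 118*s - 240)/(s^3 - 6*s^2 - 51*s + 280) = (s - 6)/(s + 7)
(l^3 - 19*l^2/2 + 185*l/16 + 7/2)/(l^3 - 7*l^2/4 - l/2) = (l^2 - 39*l/4 + 14)/(l*(l - 2))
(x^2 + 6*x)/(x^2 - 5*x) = (x + 6)/(x - 5)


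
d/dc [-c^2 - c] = -2*c - 1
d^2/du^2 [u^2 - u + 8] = 2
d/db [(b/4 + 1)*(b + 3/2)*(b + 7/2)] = 3*b^2/4 + 9*b/2 + 101/16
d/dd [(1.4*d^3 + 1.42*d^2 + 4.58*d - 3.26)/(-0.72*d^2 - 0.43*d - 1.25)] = (-1.008*d^4 - 1.204*d^3 - 2.563*d^2 - 8.2444*d - 7.1268)/(0.5184*d^4 + 0.6192*d^3 + 1.9849*d^2 + 1.075*d + 1.5625)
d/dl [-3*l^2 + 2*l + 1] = 2 - 6*l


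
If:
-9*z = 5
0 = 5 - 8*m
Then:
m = 5/8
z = -5/9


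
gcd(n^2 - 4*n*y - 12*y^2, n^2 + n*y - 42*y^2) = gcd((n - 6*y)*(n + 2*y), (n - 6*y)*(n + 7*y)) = -n + 6*y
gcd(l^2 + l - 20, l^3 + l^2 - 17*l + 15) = l + 5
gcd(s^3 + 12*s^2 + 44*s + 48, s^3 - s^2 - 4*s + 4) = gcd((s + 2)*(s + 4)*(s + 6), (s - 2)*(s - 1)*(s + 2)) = s + 2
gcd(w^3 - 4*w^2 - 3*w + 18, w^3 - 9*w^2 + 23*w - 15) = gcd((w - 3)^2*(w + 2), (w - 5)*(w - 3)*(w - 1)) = w - 3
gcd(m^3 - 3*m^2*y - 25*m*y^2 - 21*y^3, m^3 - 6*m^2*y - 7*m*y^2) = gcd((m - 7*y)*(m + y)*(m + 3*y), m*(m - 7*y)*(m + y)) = -m^2 + 6*m*y + 7*y^2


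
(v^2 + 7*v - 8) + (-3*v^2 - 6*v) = -2*v^2 + v - 8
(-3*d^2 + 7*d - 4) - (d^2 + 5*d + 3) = -4*d^2 + 2*d - 7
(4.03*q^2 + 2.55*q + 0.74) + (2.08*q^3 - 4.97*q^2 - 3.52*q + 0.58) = 2.08*q^3 - 0.94*q^2 - 0.97*q + 1.32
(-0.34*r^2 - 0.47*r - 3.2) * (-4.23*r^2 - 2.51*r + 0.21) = 1.4382*r^4 + 2.8415*r^3 + 14.6443*r^2 + 7.9333*r - 0.672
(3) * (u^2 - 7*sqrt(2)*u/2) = 3*u^2 - 21*sqrt(2)*u/2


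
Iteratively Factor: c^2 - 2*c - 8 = (c + 2)*(c - 4)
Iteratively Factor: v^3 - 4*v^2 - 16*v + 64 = (v - 4)*(v^2 - 16) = (v - 4)^2*(v + 4)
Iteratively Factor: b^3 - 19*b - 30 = (b + 2)*(b^2 - 2*b - 15) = (b - 5)*(b + 2)*(b + 3)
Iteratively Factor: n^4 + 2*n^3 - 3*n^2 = (n)*(n^3 + 2*n^2 - 3*n) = n*(n + 3)*(n^2 - n) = n*(n - 1)*(n + 3)*(n)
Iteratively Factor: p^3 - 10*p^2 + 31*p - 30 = (p - 5)*(p^2 - 5*p + 6) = (p - 5)*(p - 3)*(p - 2)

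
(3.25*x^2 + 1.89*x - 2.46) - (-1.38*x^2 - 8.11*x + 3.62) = 4.63*x^2 + 10.0*x - 6.08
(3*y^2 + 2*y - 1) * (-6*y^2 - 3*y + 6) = -18*y^4 - 21*y^3 + 18*y^2 + 15*y - 6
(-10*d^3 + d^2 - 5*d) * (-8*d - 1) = 80*d^4 + 2*d^3 + 39*d^2 + 5*d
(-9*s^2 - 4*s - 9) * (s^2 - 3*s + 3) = -9*s^4 + 23*s^3 - 24*s^2 + 15*s - 27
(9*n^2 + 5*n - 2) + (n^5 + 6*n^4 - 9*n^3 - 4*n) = n^5 + 6*n^4 - 9*n^3 + 9*n^2 + n - 2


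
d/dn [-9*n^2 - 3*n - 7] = -18*n - 3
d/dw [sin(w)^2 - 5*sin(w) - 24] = (2*sin(w) - 5)*cos(w)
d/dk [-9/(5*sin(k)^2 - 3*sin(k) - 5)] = 9*(10*sin(k) - 3)*cos(k)/(3*sin(k) + 5*cos(k)^2)^2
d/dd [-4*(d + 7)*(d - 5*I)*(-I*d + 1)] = 12*I*d^2 + d*(32 + 56*I) + 112 + 20*I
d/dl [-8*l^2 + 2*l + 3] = 2 - 16*l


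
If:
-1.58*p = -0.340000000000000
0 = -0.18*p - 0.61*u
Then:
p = 0.22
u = -0.06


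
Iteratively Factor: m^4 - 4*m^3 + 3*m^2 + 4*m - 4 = (m - 2)*(m^3 - 2*m^2 - m + 2) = (m - 2)*(m + 1)*(m^2 - 3*m + 2) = (m - 2)*(m - 1)*(m + 1)*(m - 2)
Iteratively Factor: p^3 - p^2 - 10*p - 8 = (p - 4)*(p^2 + 3*p + 2) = (p - 4)*(p + 2)*(p + 1)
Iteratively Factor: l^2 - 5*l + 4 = (l - 1)*(l - 4)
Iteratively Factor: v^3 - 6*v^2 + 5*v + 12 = (v + 1)*(v^2 - 7*v + 12) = (v - 3)*(v + 1)*(v - 4)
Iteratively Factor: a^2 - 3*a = (a)*(a - 3)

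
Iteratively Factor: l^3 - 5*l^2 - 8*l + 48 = (l + 3)*(l^2 - 8*l + 16) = (l - 4)*(l + 3)*(l - 4)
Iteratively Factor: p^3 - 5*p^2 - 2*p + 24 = (p + 2)*(p^2 - 7*p + 12) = (p - 3)*(p + 2)*(p - 4)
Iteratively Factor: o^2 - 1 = (o + 1)*(o - 1)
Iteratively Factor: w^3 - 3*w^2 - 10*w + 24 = (w - 2)*(w^2 - w - 12) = (w - 4)*(w - 2)*(w + 3)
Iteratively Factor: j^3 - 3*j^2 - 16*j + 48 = (j - 4)*(j^2 + j - 12) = (j - 4)*(j - 3)*(j + 4)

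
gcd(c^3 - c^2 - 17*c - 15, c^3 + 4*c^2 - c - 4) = c + 1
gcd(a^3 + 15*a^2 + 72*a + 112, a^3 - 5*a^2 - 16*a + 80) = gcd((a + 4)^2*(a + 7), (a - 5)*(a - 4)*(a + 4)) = a + 4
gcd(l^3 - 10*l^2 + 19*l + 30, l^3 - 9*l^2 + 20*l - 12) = l - 6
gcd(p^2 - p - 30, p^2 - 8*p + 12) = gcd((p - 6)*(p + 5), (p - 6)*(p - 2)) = p - 6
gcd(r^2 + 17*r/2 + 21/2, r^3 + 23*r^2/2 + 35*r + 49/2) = r + 7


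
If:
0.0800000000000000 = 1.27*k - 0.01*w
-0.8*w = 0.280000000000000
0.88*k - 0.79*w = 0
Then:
No Solution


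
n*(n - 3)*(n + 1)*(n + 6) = n^4 + 4*n^3 - 15*n^2 - 18*n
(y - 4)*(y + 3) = y^2 - y - 12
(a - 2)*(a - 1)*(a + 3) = a^3 - 7*a + 6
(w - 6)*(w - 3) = w^2 - 9*w + 18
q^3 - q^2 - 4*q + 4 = (q - 2)*(q - 1)*(q + 2)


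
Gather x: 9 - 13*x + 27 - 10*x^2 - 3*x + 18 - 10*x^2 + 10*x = -20*x^2 - 6*x + 54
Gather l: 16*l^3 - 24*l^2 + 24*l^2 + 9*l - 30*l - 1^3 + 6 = 16*l^3 - 21*l + 5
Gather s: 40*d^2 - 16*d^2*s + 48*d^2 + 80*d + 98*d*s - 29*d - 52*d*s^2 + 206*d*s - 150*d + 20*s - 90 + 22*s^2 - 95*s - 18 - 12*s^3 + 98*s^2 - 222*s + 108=88*d^2 - 99*d - 12*s^3 + s^2*(120 - 52*d) + s*(-16*d^2 + 304*d - 297)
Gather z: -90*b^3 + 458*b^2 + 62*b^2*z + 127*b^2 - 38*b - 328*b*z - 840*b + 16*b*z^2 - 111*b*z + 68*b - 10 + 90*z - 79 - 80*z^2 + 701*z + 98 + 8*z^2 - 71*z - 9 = -90*b^3 + 585*b^2 - 810*b + z^2*(16*b - 72) + z*(62*b^2 - 439*b + 720)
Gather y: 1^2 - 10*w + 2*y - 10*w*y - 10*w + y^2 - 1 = -20*w + y^2 + y*(2 - 10*w)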